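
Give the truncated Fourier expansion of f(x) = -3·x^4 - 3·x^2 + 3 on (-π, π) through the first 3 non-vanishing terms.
(-132 + 24·π^2)·cos(x) + (6 - 6·π^2)·cos(2·x) - 3·π^4/5 - π^2 + 3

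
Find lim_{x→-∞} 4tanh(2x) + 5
Evaluate the dominant behaviour as x → -∞; each term tends to a finite value or vanishes.
Limit = 1.

Final answer: 1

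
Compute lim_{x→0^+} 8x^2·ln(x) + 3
The product is a 0·∞ indeterminate form at x → 0⁺.
Rewrite the product as 8·ln(x) / x^(-2) and apply L'Hôpital, or use the standard hierarchy x^(-2) ≫ |ln x| as x → 0⁺.
The indeterminate product → 0, so the limit = 3.

Final answer: 3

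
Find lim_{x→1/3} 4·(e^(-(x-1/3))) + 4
Direct substitution at x = 1/3 gives 8.

Final answer: 8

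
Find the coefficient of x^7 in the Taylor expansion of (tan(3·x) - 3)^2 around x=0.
Expand to order 7: (tan(3·x) - 3)^2 = -24786·x^7/35 + 1377·x^6/5 - 972·x^5/5 + 54·x^4 - 54·x^3 + 9·x^2 - 18·x + 9 + O(x^8).
The coefficient of x^7 is -24786/35.

Final answer: -24786/35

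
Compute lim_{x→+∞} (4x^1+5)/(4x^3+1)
This is an ∞/∞ indeterminate form as x → +∞.
Divide numerator and denominator by x^3 and let the lower-order terms vanish; the numerator's degree 1 is below the denominator's degree 3, so the quotient → 0.
Limit = 0.

Final answer: 0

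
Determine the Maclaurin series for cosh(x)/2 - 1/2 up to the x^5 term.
x^4/48 + x^2/4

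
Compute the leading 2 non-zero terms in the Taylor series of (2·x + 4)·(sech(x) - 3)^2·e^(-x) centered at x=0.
16 - 8·x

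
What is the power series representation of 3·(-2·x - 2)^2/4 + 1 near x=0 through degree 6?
3·x^2 + 6·x + 4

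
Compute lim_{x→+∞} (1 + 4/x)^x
As x → +∞: this is the defining limit (1 + 4/x)^x → e^4.
Limit = e^(4).

Final answer: e^(4)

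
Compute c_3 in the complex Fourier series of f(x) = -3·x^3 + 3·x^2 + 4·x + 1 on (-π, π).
Compute the real Fourier coefficients first: a_3 = -4/3, b_3 = 4 - 2·π^2.
Then c_3 = (a_3 − i·b_3)/2 = -2/3 - 2·i + i·π^2.

Final answer: -2/3 - 2·i + i·π^2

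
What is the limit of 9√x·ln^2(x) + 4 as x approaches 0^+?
The product is a 0·∞ indeterminate form at x → 0⁺.
Rewrite the product as 9·ln^2(x) / x^(-1/2) and apply L'Hôpital, or use the standard hierarchy x^(-1/2) ≫ |ln x|^2 as x → 0⁺.
The indeterminate product → 0, so the limit = 4.

Final answer: 4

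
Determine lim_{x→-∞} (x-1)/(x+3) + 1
Evaluate the dominant behaviour as x → -∞; each term tends to a finite value or vanishes.
Limit = 2.

Final answer: 2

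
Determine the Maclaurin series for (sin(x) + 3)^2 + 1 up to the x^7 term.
-x^7/840 + 2·x^6/45 + x^5/20 - x^4/3 - x^3 + x^2 + 6·x + 10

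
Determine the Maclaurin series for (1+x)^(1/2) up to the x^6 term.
-21·x^6/1024 + 7·x^5/256 - 5·x^4/128 + x^3/16 - x^2/8 + x/2 + 1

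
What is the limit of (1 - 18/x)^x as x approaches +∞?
As x → +∞: this is the defining limit (1 - 18/x)^x → e^(-18).
Limit = e^(-18).

Final answer: e^(-18)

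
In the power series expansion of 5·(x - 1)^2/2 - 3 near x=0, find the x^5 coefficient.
Expand to order 5: 5·(x - 1)^2/2 - 3 = 5·x^2/2 - 5·x - 1/2 + O(x^6).
The coefficient of x^5 is 0.

Final answer: 0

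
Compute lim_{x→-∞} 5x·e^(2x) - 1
The product is a 0·∞ indeterminate form at x → -∞.
Rewrite the product as 5x / e^(-2x) (an ∞/∞ form) and apply L'Hôpital, or use the standard hierarchy e^(2|x|) ≫ |x| as x → -∞.
The indeterminate product → 0, so the limit = -1.

Final answer: -1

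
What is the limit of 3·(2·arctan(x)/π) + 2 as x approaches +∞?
Evaluate the dominant behaviour as x → +∞; each term tends to a finite value or vanishes.
Limit = 5.

Final answer: 5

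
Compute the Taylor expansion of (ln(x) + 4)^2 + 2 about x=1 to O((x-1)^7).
18 + 8·(x - 1) - 3·(x - 1)^2 + 5·(x - 1)^3/3 - 13·(x - 1)^4/12 + 23·(x - 1)^5/30 - 103·(x - 1)^6/180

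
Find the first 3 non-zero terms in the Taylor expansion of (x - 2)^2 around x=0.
x^2 - 4·x + 4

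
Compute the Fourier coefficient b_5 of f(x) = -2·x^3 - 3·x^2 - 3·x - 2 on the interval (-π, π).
b_5 = (1/π) ∫_{-π}^{π} f(x)·sin(5x) dx.
Evaluate the integral (use parity and integration by parts as needed): b_5 = -4·π^2/5 - 126/125.

Final answer: -4·π^2/5 - 126/125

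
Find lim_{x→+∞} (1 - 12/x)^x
As x → +∞: this is the defining limit (1 - 12/x)^x → e^(-12).
Limit = e^(-12).

Final answer: e^(-12)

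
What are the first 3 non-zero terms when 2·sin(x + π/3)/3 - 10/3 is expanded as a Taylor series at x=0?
-√(3)·x^2/6 + x/3 - 10/3 + √(3)/3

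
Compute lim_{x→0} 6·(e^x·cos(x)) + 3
Direct substitution at x = 0 gives 9.

Final answer: 9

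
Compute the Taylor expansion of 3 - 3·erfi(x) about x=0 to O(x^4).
-2·x^3/√(π) - 6·x/√(π) + 3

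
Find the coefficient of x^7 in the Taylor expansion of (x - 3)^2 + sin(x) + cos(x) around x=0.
Expand to order 7: (x - 3)^2 + sin(x) + cos(x) = -x^7/5040 - x^6/720 + x^5/120 + x^4/24 - x^3/6 + x^2/2 - 5·x + 10 + O(x^8).
The coefficient of x^7 is -1/5040.

Final answer: -1/5040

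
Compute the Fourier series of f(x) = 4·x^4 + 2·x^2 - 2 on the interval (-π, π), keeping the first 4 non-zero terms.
(184 - 32·π^2)·cos(x) + (-10 + 8·π^2)·cos(2·x) + (40/27 - 32·π^2/9)·cos(3·x) - 2 + 2·π^2/3 + 4·π^4/5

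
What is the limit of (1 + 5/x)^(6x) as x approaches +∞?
As x → +∞: write (1 + 5/x)^(6x) = ((1 + 5/x)^x)^6 → (e^5)^6 = e^30.
Limit = e^(30).

Final answer: e^(30)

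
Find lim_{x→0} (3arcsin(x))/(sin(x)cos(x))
Both numerator and denominator → 0 as x → 0; this is a 0/0 indeterminate form.
Expand each to leading order near x = 0: numerator ~ 3·x, denominator ~ x.
The limit of the ratio is 3.

Final answer: 3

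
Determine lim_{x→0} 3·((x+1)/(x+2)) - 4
Direct substitution at x = 0 gives -5/2.

Final answer: -5/2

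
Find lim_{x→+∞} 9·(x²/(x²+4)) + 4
Evaluate the dominant behaviour as x → +∞; each term tends to a finite value or vanishes.
Limit = 13.

Final answer: 13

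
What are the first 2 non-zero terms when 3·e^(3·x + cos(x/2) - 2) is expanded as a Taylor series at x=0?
9·x·e^(-1) + 3·e^(-1)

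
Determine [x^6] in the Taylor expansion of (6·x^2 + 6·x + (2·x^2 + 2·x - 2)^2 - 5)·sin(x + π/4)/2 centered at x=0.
Expand to order 6: (6·x^2 + 6·x + (2·x^2 + 2·x - 2)^2 - 5)·sin(x + π/4)/2 = -2351·√(2)·x^6/2880 - 17·√(2)·x^5/160 + 271·√(2)·x^4/96 + 67·√(2)·x^3/24 + √(2)·x^2/8 - 3·√(2)·x/4 - √(2)/4 + O(x^7).
The coefficient of x^6 is -2351·√(2)/2880.

Final answer: -2351·√(2)/2880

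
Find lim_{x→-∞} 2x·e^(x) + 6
The product is a 0·∞ indeterminate form at x → -∞.
Rewrite the product as 2x / e^(-x) (an ∞/∞ form) and apply L'Hôpital, or use the standard hierarchy e^(|x|) ≫ |x| as x → -∞.
The indeterminate product → 0, so the limit = 6.

Final answer: 6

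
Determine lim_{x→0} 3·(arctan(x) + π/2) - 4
Direct substitution at x = 0 gives -4 + 3·π/2.

Final answer: -4 + 3·π/2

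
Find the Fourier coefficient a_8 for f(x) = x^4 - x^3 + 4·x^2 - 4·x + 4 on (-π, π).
a_8 = (1/π) ∫_{-π}^{π} f(x)·cos(8x) dx.
Evaluate the integral (use parity and integration by parts as needed): a_8 = 61/256 + π^2/8.

Final answer: 61/256 + π^2/8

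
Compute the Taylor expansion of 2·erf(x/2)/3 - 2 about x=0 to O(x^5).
-x^3/(18·√(π)) + 2·x/(3·√(π)) - 2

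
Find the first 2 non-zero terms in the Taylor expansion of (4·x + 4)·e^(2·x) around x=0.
12·x + 4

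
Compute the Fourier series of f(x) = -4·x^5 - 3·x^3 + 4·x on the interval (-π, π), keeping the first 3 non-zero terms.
(-916 - 8·π^4 + 154·π^2)·sin(x) + (-17·π^2 + 43/2 + 4·π^4)·sin(2·x) + (-8·π^4/3 + 4/81 + 106·π^2/27)·sin(3·x)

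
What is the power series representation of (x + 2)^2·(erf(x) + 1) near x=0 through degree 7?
x^7/(105·√(π)) + 4·x^6/(5·√(π)) + 2·x^5/(15·√(π)) - 8·x^4/(3·√(π)) - 2·x^3/(3·√(π)) + x^2·(1 + 8/√(π)) + x·(4 + 8/√(π)) + 4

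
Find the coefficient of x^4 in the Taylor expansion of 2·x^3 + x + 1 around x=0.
Expand to order 4: 2·x^3 + x + 1 = 2·x^3 + x + 1 + O(x^5).
The coefficient of x^4 is 0.

Final answer: 0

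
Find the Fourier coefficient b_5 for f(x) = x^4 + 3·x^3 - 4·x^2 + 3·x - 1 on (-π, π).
b_5 = (1/π) ∫_{-π}^{π} f(x)·sin(5x) dx.
Evaluate the integral (use parity and integration by parts as needed): b_5 = 114/125 + 6·π^2/5.

Final answer: 114/125 + 6·π^2/5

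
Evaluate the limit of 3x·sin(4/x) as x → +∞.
As x → +∞: let u = 4/x → 0⁺; then 3·x·sin(4/x) = 3·4·sin(u)/u → 3·4·1 = 12.
Limit = 12.

Final answer: 12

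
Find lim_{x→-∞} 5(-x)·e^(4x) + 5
The product is a 0·∞ indeterminate form at x → -∞.
Rewrite the product as 5(-x) / e^(-4x) (an ∞/∞ form) and apply L'Hôpital, or use the standard hierarchy e^(4|x|) ≫ |(-x)| as x → -∞.
The indeterminate product → 0, so the limit = 5.

Final answer: 5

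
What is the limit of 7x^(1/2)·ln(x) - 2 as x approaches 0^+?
The product is a 0·∞ indeterminate form at x → 0⁺.
Rewrite the product as 7·ln(x) / x^(-1/2) and apply L'Hôpital, or use the standard hierarchy x^(-1/2) ≫ |ln x| as x → 0⁺.
The indeterminate product → 0, so the limit = -2.

Final answer: -2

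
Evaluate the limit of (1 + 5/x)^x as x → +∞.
As x → +∞: this is the defining limit (1 + 5/x)^x → e^5.
Limit = e^(5).

Final answer: e^(5)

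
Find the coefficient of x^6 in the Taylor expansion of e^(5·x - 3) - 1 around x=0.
Expand to order 6: e^(5·x - 3) - 1 = 3125·x^6·e^(-3)/144 + 625·x^5·e^(-3)/24 + 625·x^4·e^(-3)/24 + 125·x^3·e^(-3)/6 + 25·x^2·e^(-3)/2 + 5·x·e^(-3) - 1 + e^(-3) + O(x^7).
The coefficient of x^6 is 3125·e^(-3)/144.

Final answer: 3125·e^(-3)/144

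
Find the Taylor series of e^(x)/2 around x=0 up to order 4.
x^4/48 + x^3/12 + x^2/4 + x/2 + 1/2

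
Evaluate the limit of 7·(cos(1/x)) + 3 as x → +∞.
Evaluate the dominant behaviour as x → +∞; each term tends to a finite value or vanishes.
Limit = 10.

Final answer: 10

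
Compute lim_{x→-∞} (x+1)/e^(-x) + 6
The quotient is an ∞/∞ indeterminate form as x → -∞.
Compare growth rates of the dominant terms (exponentials ≫ polynomials ≫ logarithms), or apply L'Hôpital's rule; the quotient → 0.
Adding the constant: 0 + 6 = 6. Limit = 6.

Final answer: 6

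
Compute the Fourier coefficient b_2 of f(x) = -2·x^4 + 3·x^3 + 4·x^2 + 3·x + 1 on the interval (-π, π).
b_2 = (1/π) ∫_{-π}^{π} f(x)·sin(2x) dx.
Evaluate the integral (use parity and integration by parts as needed): b_2 = 3/2 - 3·π^2.

Final answer: 3/2 - 3·π^2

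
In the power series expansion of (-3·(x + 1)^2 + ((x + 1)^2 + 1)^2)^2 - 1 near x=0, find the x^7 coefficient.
Expand to order 7: (-3·(x + 1)^2 + ((x + 1)^2 + 1)^2)^2 - 1 = 8·x^7 + 26·x^6 + 44·x^5 + 43·x^4 + 28·x^3 + 14·x^2 + 4·x + O(x^8).
The coefficient of x^7 is 8.

Final answer: 8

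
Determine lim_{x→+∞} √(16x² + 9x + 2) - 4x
As x → +∞: multiply by the conjugate to get (9x+2)/(√(16x²+9x+2)+4x); the denominator ~ 8x, so the limit is 9/8.
Limit = 9/8.

Final answer: 9/8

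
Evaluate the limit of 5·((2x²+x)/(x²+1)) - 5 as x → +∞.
Evaluate the dominant behaviour as x → +∞; each term tends to a finite value or vanishes.
Limit = 5.

Final answer: 5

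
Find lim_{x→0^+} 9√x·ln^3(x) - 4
The product is a 0·∞ indeterminate form at x → 0⁺.
Rewrite the product as 9·ln^3(x) / x^(-1/2) and apply L'Hôpital, or use the standard hierarchy x^(-1/2) ≫ |ln x|^3 as x → 0⁺.
The indeterminate product → 0, so the limit = -4.

Final answer: -4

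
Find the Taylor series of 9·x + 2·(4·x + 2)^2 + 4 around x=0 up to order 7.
32·x^2 + 41·x + 12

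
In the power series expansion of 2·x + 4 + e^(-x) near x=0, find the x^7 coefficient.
Expand to order 7: 2·x + 4 + e^(-x) = -x^7/5040 + x^6/720 - x^5/120 + x^4/24 - x^3/6 + x^2/2 + x + 5 + O(x^8).
The coefficient of x^7 is -1/5040.

Final answer: -1/5040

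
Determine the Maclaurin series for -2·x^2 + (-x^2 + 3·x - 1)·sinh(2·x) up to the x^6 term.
4·x^6/5 - 8·x^5/5 + 4·x^4 - 10·x^3/3 + 4·x^2 - 2·x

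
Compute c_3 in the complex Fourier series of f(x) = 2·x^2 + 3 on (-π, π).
Compute the real Fourier coefficients first: a_3 = -8/9, b_3 = 0.
Then c_3 = (a_3 − i·b_3)/2 = -4/9.

Final answer: -4/9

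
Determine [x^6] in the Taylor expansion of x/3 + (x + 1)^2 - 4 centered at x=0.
Expand to order 6: x/3 + (x + 1)^2 - 4 = x^2 + 7·x/3 - 3 + O(x^7).
The coefficient of x^6 is 0.

Final answer: 0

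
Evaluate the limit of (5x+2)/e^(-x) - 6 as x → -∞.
The quotient is an ∞/∞ indeterminate form as x → -∞.
Compare growth rates of the dominant terms (exponentials ≫ polynomials ≫ logarithms), or apply L'Hôpital's rule; the quotient → 0.
Adding the constant: 0 - 6 = -6. Limit = -6.

Final answer: -6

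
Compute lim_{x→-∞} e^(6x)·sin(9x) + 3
Evaluate the dominant behaviour as x → -∞; each term tends to a finite value or vanishes.
Limit = 3.

Final answer: 3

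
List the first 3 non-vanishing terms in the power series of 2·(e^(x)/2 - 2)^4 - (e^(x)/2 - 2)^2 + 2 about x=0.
x^2/2 - 12·x + 79/8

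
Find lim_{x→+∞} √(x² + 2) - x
This is an ∞ − ∞ indeterminate form.
Multiply and divide by the conjugate √(x²+2) + x; the x² terms cancel, leaving 2/(√(x²+2)+x) → 0.
Limit = 0.

Final answer: 0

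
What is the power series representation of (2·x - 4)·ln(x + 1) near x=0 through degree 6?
16·x^6/15 - 13·x^5/10 + 5·x^4/3 - 7·x^3/3 + 4·x^2 - 4·x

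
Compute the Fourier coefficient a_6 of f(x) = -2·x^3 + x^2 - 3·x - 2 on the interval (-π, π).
a_6 = (1/π) ∫_{-π}^{π} f(x)·cos(6x) dx.
Evaluate the integral (use parity and integration by parts as needed): a_6 = 1/9.

Final answer: 1/9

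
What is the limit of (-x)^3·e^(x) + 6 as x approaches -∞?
The product is a 0·∞ indeterminate form at x → -∞.
Rewrite the product as (-x)^3 / e^(-x) (an ∞/∞ form) and apply L'Hôpital, or use the standard hierarchy e^(|x|) ≫ |(-x)^3| as x → -∞.
The indeterminate product → 0, so the limit = 6.

Final answer: 6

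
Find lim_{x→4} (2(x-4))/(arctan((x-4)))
Both numerator and denominator → 0 as x → 4; this is a 0/0 indeterminate form.
Expand each to leading order near x = 4: numerator ~ 2·(x - 4), denominator ~ (x - 4).
The limit of the ratio is 2.

Final answer: 2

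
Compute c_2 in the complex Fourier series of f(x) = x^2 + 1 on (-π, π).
Compute the real Fourier coefficients first: a_2 = 1, b_2 = 0.
Then c_2 = (a_2 − i·b_2)/2 = 1/2.

Final answer: 1/2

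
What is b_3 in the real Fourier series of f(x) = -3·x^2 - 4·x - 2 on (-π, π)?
b_3 = (1/π) ∫_{-π}^{π} f(x)·sin(3x) dx.
Evaluate the integral (use parity and integration by parts as needed): b_3 = -8/3.

Final answer: -8/3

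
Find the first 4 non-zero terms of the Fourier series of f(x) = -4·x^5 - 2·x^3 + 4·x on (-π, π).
(-928 - 8·π^4 + 156·π^2)·sin(x) + (-18·π^2 + 23 + 4·π^4)·sin(2·x) + (-8·π^4/3 - 32/81 + 124·π^2/27)·sin(3·x) + (-3·π^2/2 - 23/16 + 2·π^4)·sin(4·x)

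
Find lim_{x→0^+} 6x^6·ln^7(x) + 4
The product is a 0·∞ indeterminate form at x → 0⁺.
Rewrite the product as 6·ln^7(x) / x^(-6) and apply L'Hôpital, or use the standard hierarchy x^(-6) ≫ |ln x|^7 as x → 0⁺.
The indeterminate product → 0, so the limit = 4.

Final answer: 4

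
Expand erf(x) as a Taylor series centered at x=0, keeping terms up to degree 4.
-2·x^3/(3·√(π)) + 2·x/√(π)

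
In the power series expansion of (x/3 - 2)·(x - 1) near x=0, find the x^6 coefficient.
Expand to order 6: (x/3 - 2)·(x - 1) = x^2/3 - 7·x/3 + 2 + O(x^7).
The coefficient of x^6 is 0.

Final answer: 0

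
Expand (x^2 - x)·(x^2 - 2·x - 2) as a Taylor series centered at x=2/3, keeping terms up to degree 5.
52/81 - 22·(x - 2/3)/27 - 10·(x - 2/3)^2/3 - (x - 2/3)^3/3 + (x - 2/3)^4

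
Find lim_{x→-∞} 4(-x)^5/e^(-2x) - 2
The quotient is an ∞/∞ indeterminate form as x → -∞.
Compare growth rates of the dominant terms (exponentials ≫ polynomials ≫ logarithms), or apply L'Hôpital's rule; the quotient → 0.
Adding the constant: 0 - 2 = -2. Limit = -2.

Final answer: -2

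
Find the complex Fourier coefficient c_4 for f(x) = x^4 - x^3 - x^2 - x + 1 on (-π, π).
Compute the real Fourier coefficients first: a_4 = -7/16 + π^2/2, b_4 = 5/16 + π^2/2.
Then c_4 = (a_4 − i·b_4)/2 = -7/32 + π^2/4 - i·π^2/4 - 5·i/32.

Final answer: -7/32 + π^2/4 - i·π^2/4 - 5·i/32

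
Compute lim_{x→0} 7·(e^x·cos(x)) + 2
Direct substitution at x = 0 gives 9.

Final answer: 9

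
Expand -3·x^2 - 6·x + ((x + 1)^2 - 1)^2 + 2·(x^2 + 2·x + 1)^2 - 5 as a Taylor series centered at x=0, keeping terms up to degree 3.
12·x^3 + 13·x^2 + 2·x - 3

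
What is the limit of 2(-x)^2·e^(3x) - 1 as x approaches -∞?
The product is a 0·∞ indeterminate form at x → -∞.
Rewrite the product as 2(-x)^2 / e^(-3x) (an ∞/∞ form) and apply L'Hôpital, or use the standard hierarchy e^(3|x|) ≫ |(-x)^2| as x → -∞.
The indeterminate product → 0, so the limit = -1.

Final answer: -1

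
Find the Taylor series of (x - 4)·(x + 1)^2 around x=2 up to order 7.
-18 - 3·(x - 2) + 4·(x - 2)^2 + (x - 2)^3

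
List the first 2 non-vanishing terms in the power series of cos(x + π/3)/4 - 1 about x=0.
-√(3)·x/8 - 7/8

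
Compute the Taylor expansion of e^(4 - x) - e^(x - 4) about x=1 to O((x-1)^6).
(-1 + e^(6))·e^(-3) + (-e^(6) - 1)·e^(-3)·(x - 1) + (-1 + e^(6))·e^(-3)·(x - 1)^2/2 + (-e^(6) - 1)·e^(-3)·(x - 1)^3/6 + (-1 + e^(6))·e^(-3)·(x - 1)^4/24 + (-e^(6) - 1)·e^(-3)·(x - 1)^5/120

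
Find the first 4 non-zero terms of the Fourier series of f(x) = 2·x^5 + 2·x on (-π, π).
(-80·π^2 + 4·π^4 + 484)·sin(x) + (-2·π^4 - 17 + 10·π^2)·sin(2·x) + (-80·π^2/27 + 268/81 + 4·π^4/3)·sin(3·x) + (-π^4 - 47/32 + 5·π^2/4)·sin(4·x)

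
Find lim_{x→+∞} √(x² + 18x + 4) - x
This is an ∞ − ∞ indeterminate form.
Multiply and divide by the conjugate √(x²+18x + 4) + x; the x² terms cancel, leaving (18x + 4)/(√(x²+18x + 4)+x) → 18/2 = 9.
Limit = 9.

Final answer: 9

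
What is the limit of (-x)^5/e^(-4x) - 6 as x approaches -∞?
The quotient is an ∞/∞ indeterminate form as x → -∞.
Compare growth rates of the dominant terms (exponentials ≫ polynomials ≫ logarithms), or apply L'Hôpital's rule; the quotient → 0.
Adding the constant: 0 - 6 = -6. Limit = -6.

Final answer: -6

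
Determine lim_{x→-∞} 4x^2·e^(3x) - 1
The product is a 0·∞ indeterminate form at x → -∞.
Rewrite the product as 4x^2 / e^(-3x) (an ∞/∞ form) and apply L'Hôpital, or use the standard hierarchy e^(3|x|) ≫ |x^2| as x → -∞.
The indeterminate product → 0, so the limit = -1.

Final answer: -1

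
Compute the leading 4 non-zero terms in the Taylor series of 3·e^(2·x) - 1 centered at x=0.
4·x^3 + 6·x^2 + 6·x + 2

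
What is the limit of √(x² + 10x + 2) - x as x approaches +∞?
This is an ∞ − ∞ indeterminate form.
Multiply and divide by the conjugate √(x²+10x + 2) + x; the x² terms cancel, leaving (10x + 2)/(√(x²+10x + 2)+x) → 10/2 = 5.
Limit = 5.

Final answer: 5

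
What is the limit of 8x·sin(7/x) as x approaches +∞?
As x → +∞: let u = 7/x → 0⁺; then 8·x·sin(7/x) = 8·7·sin(u)/u → 8·7·1 = 56.
Limit = 56.

Final answer: 56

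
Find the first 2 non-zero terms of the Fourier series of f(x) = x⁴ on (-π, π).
(48 - 8·π^2)·cos(x) + π^4/5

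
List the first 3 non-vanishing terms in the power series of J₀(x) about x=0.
x^4/64 - x^2/4 + 1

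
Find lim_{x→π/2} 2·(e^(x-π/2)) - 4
Direct substitution at x = π/2 gives -2.

Final answer: -2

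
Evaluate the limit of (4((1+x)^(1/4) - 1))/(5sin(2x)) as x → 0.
Both numerator and denominator → 0 as x → 0; this is a 0/0 indeterminate form.
Expand each to leading order near x = 0: numerator ~ x, denominator ~ 10·x.
The limit of the ratio is 1/10.

Final answer: 1/10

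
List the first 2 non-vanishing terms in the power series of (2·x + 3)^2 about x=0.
12·x + 9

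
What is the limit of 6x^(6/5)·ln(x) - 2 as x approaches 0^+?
The product is a 0·∞ indeterminate form at x → 0⁺.
Rewrite the product as 6·ln(x) / x^(-6/5) and apply L'Hôpital, or use the standard hierarchy x^(-6/5) ≫ |ln x| as x → 0⁺.
The indeterminate product → 0, so the limit = -2.

Final answer: -2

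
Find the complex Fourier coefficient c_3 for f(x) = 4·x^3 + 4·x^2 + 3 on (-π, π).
Compute the real Fourier coefficients first: a_3 = -16/9, b_3 = -16/9 + 8·π^2/3.
Then c_3 = (a_3 − i·b_3)/2 = -8/9 - 4·i·π^2/3 + 8·i/9.

Final answer: -8/9 - 4·i·π^2/3 + 8·i/9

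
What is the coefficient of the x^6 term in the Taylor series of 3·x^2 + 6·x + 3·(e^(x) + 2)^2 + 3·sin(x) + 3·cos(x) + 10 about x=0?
Expand to order 6: 3·x^2 + 6·x + 3·(e^(x) + 2)^2 + 3·sin(x) + 3·cos(x) + 10 = 67·x^6/240 + 37·x^5/40 + 21·x^4/8 + 11·x^3/2 + 27·x^2/2 + 27·x + 40 + O(x^7).
The coefficient of x^6 is 67/240.

Final answer: 67/240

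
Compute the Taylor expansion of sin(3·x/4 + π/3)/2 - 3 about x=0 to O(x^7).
-81·√(3)·x^6/1310720 + 81·x^5/163840 + 27·√(3)·x^4/8192 - 9·x^3/512 - 9·√(3)·x^2/128 + 3·x/16 - 3 + √(3)/4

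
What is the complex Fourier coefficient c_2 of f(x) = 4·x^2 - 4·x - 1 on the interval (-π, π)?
Compute the real Fourier coefficients first: a_2 = 4, b_2 = 4.
Then c_2 = (a_2 − i·b_2)/2 = 2 - 2·i.

Final answer: 2 - 2·i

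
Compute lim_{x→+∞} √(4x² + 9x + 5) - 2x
As x → +∞: multiply by the conjugate to get (9x+5)/(√(4x²+9x+5)+2x); the denominator ~ 4x, so the limit is 9/4.
Limit = 9/4.

Final answer: 9/4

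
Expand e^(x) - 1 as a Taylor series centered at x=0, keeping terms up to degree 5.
x^5/120 + x^4/24 + x^3/6 + x^2/2 + x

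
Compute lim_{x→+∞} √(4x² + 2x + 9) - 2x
As x → +∞: multiply by the conjugate to get (2x+9)/(√(4x²+2x+9)+2x); the denominator ~ 4x, so the limit is 2/4 = 1/2.
Limit = 1/2.

Final answer: 1/2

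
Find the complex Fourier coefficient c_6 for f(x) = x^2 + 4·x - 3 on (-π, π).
Compute the real Fourier coefficients first: a_6 = 1/9, b_6 = -4/3.
Then c_6 = (a_6 − i·b_6)/2 = 1/18 + 2·i/3.

Final answer: 1/18 + 2·i/3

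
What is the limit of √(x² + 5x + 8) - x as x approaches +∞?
This is an ∞ − ∞ indeterminate form.
Multiply and divide by the conjugate √(x²+5x + 8) + x; the x² terms cancel, leaving (5x + 8)/(√(x²+5x + 8)+x) → 5/2.
Limit = 5/2.

Final answer: 5/2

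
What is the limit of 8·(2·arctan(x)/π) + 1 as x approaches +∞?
Evaluate the dominant behaviour as x → +∞; each term tends to a finite value or vanishes.
Limit = 9.

Final answer: 9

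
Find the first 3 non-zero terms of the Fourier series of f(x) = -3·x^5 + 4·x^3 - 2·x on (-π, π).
(-772 - 6·π^4 + 128·π^2)·sin(x) + (-19·π^2 + 61/2 + 3·π^4)·sin(2·x) + (-2·π^4 - 164/27 + 64·π^2/9)·sin(3·x)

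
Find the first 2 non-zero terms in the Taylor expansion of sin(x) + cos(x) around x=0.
x + 1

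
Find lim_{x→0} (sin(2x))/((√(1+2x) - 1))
Both numerator and denominator → 0 as x → 0; this is a 0/0 indeterminate form.
Expand each to leading order near x = 0: numerator ~ 2·x, denominator ~ x.
The limit of the ratio is 2.

Final answer: 2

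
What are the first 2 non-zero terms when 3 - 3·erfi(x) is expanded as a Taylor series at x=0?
-6·x/√(π) + 3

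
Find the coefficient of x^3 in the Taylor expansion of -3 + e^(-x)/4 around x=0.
Expand to order 3: -3 + e^(-x)/4 = -x^3/24 + x^2/8 - x/4 - 11/4 + O(x^4).
The coefficient of x^3 is -1/24.

Final answer: -1/24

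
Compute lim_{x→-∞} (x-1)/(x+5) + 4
Evaluate the dominant behaviour as x → -∞; each term tends to a finite value or vanishes.
Limit = 5.

Final answer: 5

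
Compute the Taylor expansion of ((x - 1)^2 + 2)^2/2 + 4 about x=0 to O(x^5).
x^4/2 - 2·x^3 + 5·x^2 - 6·x + 17/2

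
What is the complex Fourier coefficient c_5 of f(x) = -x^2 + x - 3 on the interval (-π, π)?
Compute the real Fourier coefficients first: a_5 = 4/25, b_5 = 2/5.
Then c_5 = (a_5 − i·b_5)/2 = 2/25 - i/5.

Final answer: 2/25 - i/5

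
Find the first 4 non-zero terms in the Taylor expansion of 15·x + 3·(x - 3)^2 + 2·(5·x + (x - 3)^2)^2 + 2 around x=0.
-4·x^3 + 41·x^2 - 39·x + 191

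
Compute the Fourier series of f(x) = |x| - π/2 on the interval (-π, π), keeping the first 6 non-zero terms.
-4·cos(x)/π - 4·cos(3·x)/(9·π) - 4·cos(5·x)/(25·π) - 4·cos(7·x)/(49·π) - 4·cos(9·x)/(81·π) - 4·cos(11·x)/(121·π)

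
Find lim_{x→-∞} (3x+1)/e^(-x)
This is an ∞/∞ indeterminate form as x → -∞.
Compare growth rates of the dominant terms (exponentials ≫ polynomials ≫ logarithms), or apply L'Hôpital's rule; the quotient → 0.
Limit = 0.

Final answer: 0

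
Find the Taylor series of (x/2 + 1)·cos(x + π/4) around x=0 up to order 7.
-√(2)·x^7/4032 - √(2)·x^6/360 + √(2)·x^5/160 + √(2)·x^4/16 - √(2)·x^3/24 - √(2)·x^2/2 - √(2)·x/4 + √(2)/2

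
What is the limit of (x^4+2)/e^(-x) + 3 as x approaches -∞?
The quotient is an ∞/∞ indeterminate form as x → -∞.
Compare growth rates of the dominant terms (exponentials ≫ polynomials ≫ logarithms), or apply L'Hôpital's rule; the quotient → 0.
Adding the constant: 0 + 3 = 3. Limit = 3.

Final answer: 3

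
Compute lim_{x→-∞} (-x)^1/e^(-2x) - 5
The quotient is an ∞/∞ indeterminate form as x → -∞.
Compare growth rates of the dominant terms (exponentials ≫ polynomials ≫ logarithms), or apply L'Hôpital's rule; the quotient → 0.
Adding the constant: 0 - 5 = -5. Limit = -5.

Final answer: -5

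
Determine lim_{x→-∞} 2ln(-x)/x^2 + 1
The quotient is an ∞/∞ indeterminate form as x → -∞.
Compare growth rates of the dominant terms (exponentials ≫ polynomials ≫ logarithms), or apply L'Hôpital's rule; the quotient → 0.
Adding the constant: 0 + 1 = 1. Limit = 1.

Final answer: 1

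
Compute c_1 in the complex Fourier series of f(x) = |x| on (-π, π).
Compute the real Fourier coefficients first: a_1 = -4/π, b_1 = 0.
Then c_1 = (a_1 − i·b_1)/2 = -2/π.

Final answer: -2/π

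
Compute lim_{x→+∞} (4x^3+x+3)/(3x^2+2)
This is an ∞/∞ indeterminate form as x → +∞.
Divide numerator and denominator by x^3 and let the lower-order terms vanish; the numerator's degree 3 exceeds the denominator's degree 2, so the quotient diverges.
Limit = ∞.

Final answer: ∞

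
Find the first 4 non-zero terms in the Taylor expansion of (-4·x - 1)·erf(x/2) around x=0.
x^4/(3·√(π)) + x^3/(12·√(π)) - 4·x^2/√(π) - x/√(π)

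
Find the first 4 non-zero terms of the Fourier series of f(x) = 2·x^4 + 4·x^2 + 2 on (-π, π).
(80 - 16·π^2)·cos(x) + (-2 + 4·π^2)·cos(2·x) + (-16·π^2/9 - 16/27)·cos(3·x) + 2 + 4·π^2/3 + 2·π^4/5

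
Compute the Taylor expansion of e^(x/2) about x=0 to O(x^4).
x^3/48 + x^2/8 + x/2 + 1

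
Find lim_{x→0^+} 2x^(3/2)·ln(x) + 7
The product is a 0·∞ indeterminate form at x → 0⁺.
Rewrite the product as 2·ln(x) / x^(-3/2) and apply L'Hôpital, or use the standard hierarchy x^(-3/2) ≫ |ln x| as x → 0⁺.
The indeterminate product → 0, so the limit = 7.

Final answer: 7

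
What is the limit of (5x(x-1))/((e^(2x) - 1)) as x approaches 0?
Both numerator and denominator → 0 as x → 0; this is a 0/0 indeterminate form.
Expand each to leading order near x = 0: numerator ~ -5·x, denominator ~ 2·x.
The limit of the ratio is -5/2.

Final answer: -5/2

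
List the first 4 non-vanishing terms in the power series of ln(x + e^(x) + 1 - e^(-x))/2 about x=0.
-85·x^4/8 + 14·x^3/3 - 9·x^2/4 + 3·x/2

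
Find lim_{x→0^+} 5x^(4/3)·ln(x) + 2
The product is a 0·∞ indeterminate form at x → 0⁺.
Rewrite the product as 5·ln(x) / x^(-4/3) and apply L'Hôpital, or use the standard hierarchy x^(-4/3) ≫ |ln x| as x → 0⁺.
The indeterminate product → 0, so the limit = 2.

Final answer: 2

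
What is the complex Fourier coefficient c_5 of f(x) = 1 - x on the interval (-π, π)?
Compute the real Fourier coefficients first: a_5 = 0, b_5 = -2/5.
Then c_5 = (a_5 − i·b_5)/2 = i/5.

Final answer: i/5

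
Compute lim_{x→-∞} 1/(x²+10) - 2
Evaluate the dominant behaviour as x → -∞; each term tends to a finite value or vanishes.
Limit = -2.

Final answer: -2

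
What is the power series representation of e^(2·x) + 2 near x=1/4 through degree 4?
e^(1/2) + 2 + 2·e^(1/2)·(x - 1/4) + 2·e^(1/2)·(x - 1/4)^2 + 4·e^(1/2)·(x - 1/4)^3/3 + 2·e^(1/2)·(x - 1/4)^4/3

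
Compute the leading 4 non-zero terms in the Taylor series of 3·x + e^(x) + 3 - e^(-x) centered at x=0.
x^5/60 + x^3/3 + 5·x + 3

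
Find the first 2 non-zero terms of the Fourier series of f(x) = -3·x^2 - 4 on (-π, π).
12·cos(x) - π^2 - 4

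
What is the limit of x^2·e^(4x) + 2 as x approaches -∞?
The product is a 0·∞ indeterminate form at x → -∞.
Rewrite the product as x^2 / e^(-4x) (an ∞/∞ form) and apply L'Hôpital, or use the standard hierarchy e^(4|x|) ≫ |x^2| as x → -∞.
The indeterminate product → 0, so the limit = 2.

Final answer: 2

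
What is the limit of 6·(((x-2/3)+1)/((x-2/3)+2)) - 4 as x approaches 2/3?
Direct substitution at x = 2/3 gives -1.

Final answer: -1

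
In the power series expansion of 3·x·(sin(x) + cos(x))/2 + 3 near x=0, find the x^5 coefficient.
Expand to order 5: 3·x·(sin(x) + cos(x))/2 + 3 = x^5/16 - x^4/4 - 3·x^3/4 + 3·x^2/2 + 3·x/2 + 3 + O(x^6).
The coefficient of x^5 is 1/16.

Final answer: 1/16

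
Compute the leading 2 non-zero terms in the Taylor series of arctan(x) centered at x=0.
-x^3/3 + x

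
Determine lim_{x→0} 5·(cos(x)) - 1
Direct substitution at x = 0 gives 4.

Final answer: 4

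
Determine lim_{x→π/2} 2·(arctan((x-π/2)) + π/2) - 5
Direct substitution at x = π/2 gives -5 + π.

Final answer: -5 + π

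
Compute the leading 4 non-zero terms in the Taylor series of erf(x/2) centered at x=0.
-x^7/(2688·√(π)) + x^5/(160·√(π)) - x^3/(12·√(π)) + x/√(π)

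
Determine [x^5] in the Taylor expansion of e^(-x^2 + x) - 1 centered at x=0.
Expand to order 5: e^(-x^2 + x) - 1 = 41·x^5/120 + x^4/24 - 5·x^3/6 - x^2/2 + x + O(x^6).
The coefficient of x^5 is 41/120.

Final answer: 41/120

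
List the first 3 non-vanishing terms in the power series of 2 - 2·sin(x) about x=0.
x^3/3 - 2·x + 2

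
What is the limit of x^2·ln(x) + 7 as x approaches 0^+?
The product is a 0·∞ indeterminate form at x → 0⁺.
Rewrite the product as ln(x) / x^(-2) and apply L'Hôpital, or use the standard hierarchy x^(-2) ≫ |ln x| as x → 0⁺.
The indeterminate product → 0, so the limit = 7.

Final answer: 7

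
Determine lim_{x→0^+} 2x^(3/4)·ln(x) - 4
The product is a 0·∞ indeterminate form at x → 0⁺.
Rewrite the product as 2·ln(x) / x^(-3/4) and apply L'Hôpital, or use the standard hierarchy x^(-3/4) ≫ |ln x| as x → 0⁺.
The indeterminate product → 0, so the limit = -4.

Final answer: -4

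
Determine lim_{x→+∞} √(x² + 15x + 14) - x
This is an ∞ − ∞ indeterminate form.
Multiply and divide by the conjugate √(x²+15x + 14) + x; the x² terms cancel, leaving (15x + 14)/(√(x²+15x + 14)+x) → 15/2.
Limit = 15/2.

Final answer: 15/2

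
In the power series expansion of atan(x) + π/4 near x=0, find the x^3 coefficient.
Expand to order 3: atan(x) + π/4 = -x^3/3 + x + π/4 + O(x^4).
The coefficient of x^3 is -1/3.

Final answer: -1/3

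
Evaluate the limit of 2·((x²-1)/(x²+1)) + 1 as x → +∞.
Evaluate the dominant behaviour as x → +∞; each term tends to a finite value or vanishes.
Limit = 3.

Final answer: 3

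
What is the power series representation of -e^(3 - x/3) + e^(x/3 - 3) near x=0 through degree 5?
x^5·(e^(-3)/29160 + e^(3)/29160) + x^4·(-e^(3)/1944 + e^(-3)/1944) + x^3·(e^(-3)/162 + e^(3)/162) + x^2·(-e^(3)/18 + e^(-3)/18) + x·(e^(-3)/3 + e^(3)/3) - e^(3) + e^(-3)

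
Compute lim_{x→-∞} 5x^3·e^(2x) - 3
The product is a 0·∞ indeterminate form at x → -∞.
Rewrite the product as 5x^3 / e^(-2x) (an ∞/∞ form) and apply L'Hôpital, or use the standard hierarchy e^(2|x|) ≫ |x^3| as x → -∞.
The indeterminate product → 0, so the limit = -3.

Final answer: -3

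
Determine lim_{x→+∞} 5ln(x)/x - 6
The quotient is an ∞/∞ indeterminate form as x → +∞.
The polynomial denominator x dominates the logarithmic numerator (any positive power of x ≫ ln(x) as x → ∞), so the quotient → 0.
Adding the constant: 0 - 6 = -6. Limit = -6.

Final answer: -6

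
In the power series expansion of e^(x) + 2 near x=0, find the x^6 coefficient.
Expand to order 6: e^(x) + 2 = x^6/720 + x^5/120 + x^4/24 + x^3/6 + x^2/2 + x + 3 + O(x^7).
The coefficient of x^6 is 1/720.

Final answer: 1/720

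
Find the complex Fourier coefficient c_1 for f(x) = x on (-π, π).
Compute the real Fourier coefficients first: a_1 = 0, b_1 = 2.
Then c_1 = (a_1 − i·b_1)/2 = -i.

Final answer: -i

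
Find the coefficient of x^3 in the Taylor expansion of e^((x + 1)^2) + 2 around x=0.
Expand to order 3: e^((x + 1)^2) + 2 = 10·e·x^3/3 + 3·e·x^2 + 2·e·x + 2 + e + O(x^4).
The coefficient of x^3 is 10·e/3.

Final answer: 10·e/3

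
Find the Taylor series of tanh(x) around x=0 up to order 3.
-x^3/3 + x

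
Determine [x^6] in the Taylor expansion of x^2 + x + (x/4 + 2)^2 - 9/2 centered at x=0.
Expand to order 6: x^2 + x + (x/4 + 2)^2 - 9/2 = 17·x^2/16 + 2·x - 1/2 + O(x^7).
The coefficient of x^6 is 0.

Final answer: 0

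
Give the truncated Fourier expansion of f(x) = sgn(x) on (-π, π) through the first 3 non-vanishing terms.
4·sin(x)/π + 4·sin(3·x)/(3·π) + 4·sin(5·x)/(5·π)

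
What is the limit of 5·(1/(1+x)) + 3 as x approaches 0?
Direct substitution at x = 0 gives 8.

Final answer: 8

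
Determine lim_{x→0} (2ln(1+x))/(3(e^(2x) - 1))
Both numerator and denominator → 0 as x → 0; this is a 0/0 indeterminate form.
Expand each to leading order near x = 0: numerator ~ 2·x, denominator ~ 6·x.
The limit of the ratio is 1/3.

Final answer: 1/3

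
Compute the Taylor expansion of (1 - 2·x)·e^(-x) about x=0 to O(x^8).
-x^7/336 + 13·x^6/720 - 11·x^5/120 + 3·x^4/8 - 7·x^3/6 + 5·x^2/2 - 3·x + 1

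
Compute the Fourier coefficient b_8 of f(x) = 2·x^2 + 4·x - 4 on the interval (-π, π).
b_8 = (1/π) ∫_{-π}^{π} f(x)·sin(8x) dx.
Evaluate the integral (use parity and integration by parts as needed): b_8 = -1.

Final answer: -1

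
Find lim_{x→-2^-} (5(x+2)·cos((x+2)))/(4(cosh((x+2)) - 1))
Both numerator and denominator → 0 as x → -2^-; this is a 0/0 indeterminate form.
Expand each to leading order near x = -2: numerator ~ 5·(x + 2), denominator ~ 2·(x + 2)^2.
The limit of the ratio is -∞.

Final answer: -∞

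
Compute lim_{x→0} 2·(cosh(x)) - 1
Direct substitution at x = 0 gives 1.

Final answer: 1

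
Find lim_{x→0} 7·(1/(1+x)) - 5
Direct substitution at x = 0 gives 2.

Final answer: 2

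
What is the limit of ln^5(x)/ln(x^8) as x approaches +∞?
This is an ∞/∞ indeterminate form as x → +∞.
Write ln(x^8) = 8·ln(x), reducing the quotient to ln^4(x)/8 → ∞.
Limit = ∞.

Final answer: ∞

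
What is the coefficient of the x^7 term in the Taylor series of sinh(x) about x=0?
Expand to order 7: sinh(x) = x^7/5040 + x^5/120 + x^3/6 + x + O(x^8).
The coefficient of x^7 is 1/5040.

Final answer: 1/5040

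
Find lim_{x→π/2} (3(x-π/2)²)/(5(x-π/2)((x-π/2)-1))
Both numerator and denominator → 0 as x → π/2; this is a 0/0 indeterminate form.
Expand each to leading order near x = π/2: numerator ~ 3·(x - π/2)^2, denominator ~ -5·(x - π/2).
The limit of the ratio is 0.

Final answer: 0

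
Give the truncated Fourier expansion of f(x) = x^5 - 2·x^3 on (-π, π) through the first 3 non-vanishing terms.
(-44·π^2 + 2·π^4 + 264)·sin(x) + (-π^4 - 21/2 + 7·π^2)·sin(2·x) + (-76·π^2/27 + 152/81 + 2·π^4/3)·sin(3·x)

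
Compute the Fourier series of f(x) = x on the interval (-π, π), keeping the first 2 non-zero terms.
2·sin(x) - sin(2·x)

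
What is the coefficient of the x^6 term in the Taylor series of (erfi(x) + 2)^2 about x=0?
Expand to order 6: (erfi(x) + 2)^2 = 56·x^6/(45·π) + 4·x^5/(5·√(π)) + 8·x^4/(3·π) + 8·x^3/(3·√(π)) + 4·x^2/π + 8·x/√(π) + 4 + O(x^7).
The coefficient of x^6 is 56/(45·π).

Final answer: 56/(45·π)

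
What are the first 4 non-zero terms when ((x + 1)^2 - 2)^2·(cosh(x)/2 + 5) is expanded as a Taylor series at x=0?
21·x^3 + 45·x^2/4 - 22·x + 11/2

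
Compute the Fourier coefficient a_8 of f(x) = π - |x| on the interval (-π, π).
a_8 = (1/π) ∫_{-π}^{π} f(x)·cos(8x) dx.
Evaluate the integral (use parity and integration by parts as needed): a_8 = 0.

Final answer: 0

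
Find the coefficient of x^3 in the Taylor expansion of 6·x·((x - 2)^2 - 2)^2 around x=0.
Expand to order 3: 6·x·((x - 2)^2 - 2)^2 = 120·x^3 - 96·x^2 + 24·x + O(x^4).
The coefficient of x^3 is 120.

Final answer: 120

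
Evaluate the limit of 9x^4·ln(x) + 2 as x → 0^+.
The product is a 0·∞ indeterminate form at x → 0⁺.
Rewrite the product as 9·ln(x) / x^(-4) and apply L'Hôpital, or use the standard hierarchy x^(-4) ≫ |ln x| as x → 0⁺.
The indeterminate product → 0, so the limit = 2.

Final answer: 2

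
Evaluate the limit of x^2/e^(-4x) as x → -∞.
This is an ∞/∞ indeterminate form as x → -∞.
Compare growth rates of the dominant terms (exponentials ≫ polynomials ≫ logarithms), or apply L'Hôpital's rule; the quotient → 0.
Limit = 0.

Final answer: 0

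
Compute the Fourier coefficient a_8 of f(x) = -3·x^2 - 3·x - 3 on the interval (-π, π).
a_8 = (1/π) ∫_{-π}^{π} f(x)·cos(8x) dx.
Evaluate the integral (use parity and integration by parts as needed): a_8 = -3/16.

Final answer: -3/16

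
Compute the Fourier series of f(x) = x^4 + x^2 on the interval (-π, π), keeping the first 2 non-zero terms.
(44 - 8·π^2)·cos(x) + π^2/3 + π^4/5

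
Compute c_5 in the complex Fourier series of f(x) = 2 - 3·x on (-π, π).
Compute the real Fourier coefficients first: a_5 = 0, b_5 = -6/5.
Then c_5 = (a_5 − i·b_5)/2 = 3·i/5.

Final answer: 3·i/5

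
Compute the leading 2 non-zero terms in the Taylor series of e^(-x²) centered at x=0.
1 - x^2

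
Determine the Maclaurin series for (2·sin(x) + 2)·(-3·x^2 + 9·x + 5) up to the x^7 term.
-131·x^7/2520 + 3·x^6/20 + 13·x^5/12 - 3·x^4 - 23·x^3/3 + 12·x^2 + 28·x + 10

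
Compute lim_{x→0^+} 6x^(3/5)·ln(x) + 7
The product is a 0·∞ indeterminate form at x → 0⁺.
Rewrite the product as 6·ln(x) / x^(-3/5) and apply L'Hôpital, or use the standard hierarchy x^(-3/5) ≫ |ln x| as x → 0⁺.
The indeterminate product → 0, so the limit = 7.

Final answer: 7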